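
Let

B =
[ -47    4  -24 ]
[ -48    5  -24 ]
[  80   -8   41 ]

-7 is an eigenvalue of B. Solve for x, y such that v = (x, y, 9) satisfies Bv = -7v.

-6, -6

We need (B + 7I)v = 0.
B + 7I = [[-40, 4, -24], [-48, 12, -24], [80, -8, 48]].
Row 1: (-40)·x + (4)·y + (-24)·9 = 0
Row 2: (-48)·x + (12)·y + (-24)·9 = 0
Row 3: (80)·x + (-8)·y + (48)·9 = 0
Solving gives x = -6, y = -6.
Check: B·(-6, -6, 9) = (42, 42, -63) = -7·(-6, -6, 9).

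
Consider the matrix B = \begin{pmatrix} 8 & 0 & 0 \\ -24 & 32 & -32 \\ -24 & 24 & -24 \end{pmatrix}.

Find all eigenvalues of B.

Compute the characteristic polynomial p(lambda) = det(lambda·I - B).
Expanding the 3×3 determinant: p(lambda) = lambda^3 - 16·lambda^2 + 64·lambda.
Try lambda = 0: p(0) = 0, so 0 is a root.
Dividing by lambda leaves lambda^2 - 16·lambda + 64.
The quadratic factor is (lambda - 8)^2.
Eigenvalues: 0, 8, 8.

0, 8, 8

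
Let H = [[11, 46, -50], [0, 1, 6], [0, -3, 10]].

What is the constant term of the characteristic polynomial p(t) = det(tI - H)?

-308

p(0) = det(0·I − H) = det(−H) = (−1)^3·det(H).
det(H) = 308, so p(0) = -308.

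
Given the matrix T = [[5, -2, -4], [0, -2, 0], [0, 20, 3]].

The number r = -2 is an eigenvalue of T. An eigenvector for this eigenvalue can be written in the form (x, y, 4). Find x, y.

We need (T + 2I)v = 0.
T + 2I = [[7, -2, -4], [0, 0, 0], [0, 20, 5]].
Row 1: (7)·x + (-2)·y + (-4)·4 = 0
Row 2: (0)·x + (0)·y + (0)·4 = 0
Row 3: (0)·x + (20)·y + (5)·4 = 0
Solving gives x = 2, y = -1.
Check: T·(2, -1, 4) = (-4, 2, -8) = -2·(2, -1, 4).

2, -1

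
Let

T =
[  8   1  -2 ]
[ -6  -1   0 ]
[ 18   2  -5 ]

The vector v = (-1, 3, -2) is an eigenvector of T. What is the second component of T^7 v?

First find the eigenvalue: Tv = (-1, 3, -2) = 1·(-1, 3, -2), so λ = 1.
Then T^7 v = λ^7·v = 1^7·(-1, 3, -2) = 1·(-1, 3, -2) = (-1, 3, -2).

3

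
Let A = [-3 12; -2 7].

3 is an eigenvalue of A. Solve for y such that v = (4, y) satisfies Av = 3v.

We need (A - 3I)v = 0.
A - 3I = [[-6, 12], [-2, 4]].
Row 1: (-6)·4 + (12)·y = 0
Row 2: (-2)·4 + (4)·y = 0
Solving gives y = 2.
Check: A·(4, 2) = (12, 6) = 3·(4, 2).

2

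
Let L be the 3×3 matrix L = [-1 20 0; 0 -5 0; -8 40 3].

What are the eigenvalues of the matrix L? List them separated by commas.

Compute the characteristic polynomial p(λ) = det(λI - L).
Cofactor expansion gives p(λ) = λ^3 + 3λ^2 - 13λ - 15.
Rational-root test: λ = -1 gives p(-1) = 0.
Factor out (λ + 1): p(λ) = (λ + 1)·(λ^2 + 2λ - 15).
The quadratic factors as (λ + 5)·(λ - 3).
Eigenvalues: -5, -1, 3.

-5, -1, 3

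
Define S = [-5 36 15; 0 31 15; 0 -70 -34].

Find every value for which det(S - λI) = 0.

-5, -4, 1

Compute the characteristic polynomial p(lambda) = det(lambda·I - S).
Expanding the 3×3 determinant: p(lambda) = lambda^3 + 8·lambda^2 + 11·lambda - 20.
Rational-root test: lambda = -5 gives p(-5) = 0.
Factor out (lambda + 5): p(lambda) = (lambda + 5)·(lambda^2 + 3·lambda - 4).
The quadratic factors as (lambda + 4)·(lambda - 1).
Eigenvalues: -5, -4, 1.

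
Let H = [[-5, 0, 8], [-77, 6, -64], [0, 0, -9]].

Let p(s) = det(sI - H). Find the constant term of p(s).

p(s) = s^3 + 8s^2 - 39s - 270.
The constant term is -270.

-270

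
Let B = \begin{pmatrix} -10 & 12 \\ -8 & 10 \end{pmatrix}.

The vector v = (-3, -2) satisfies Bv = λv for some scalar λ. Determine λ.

-2

Compute Bv: B·(-3, -2) = (6, 4).
Since Bv = λv, compare component 1: 6 = λ·-3, so λ = -2.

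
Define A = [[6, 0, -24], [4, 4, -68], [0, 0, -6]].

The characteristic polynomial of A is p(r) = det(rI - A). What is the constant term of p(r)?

p(r) = r^3 - 4r^2 - 36r + 144.
The constant term is 144.

144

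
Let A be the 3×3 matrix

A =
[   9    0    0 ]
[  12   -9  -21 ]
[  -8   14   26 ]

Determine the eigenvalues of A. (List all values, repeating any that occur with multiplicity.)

5, 9, 12

The characteristic polynomial is p(lambda) = det(lambda·I - A).
Expanding along the first row, p(lambda) = lambda^3 - 26·lambda^2 + 213·lambda - 540.
Since p(12) = 0, lambda = 12 is a root.
Dividing by (lambda - 12) leaves lambda^2 - 14·lambda + 45.
The quadratic factors as (lambda - 5)·(lambda - 9).
Eigenvalues: 5, 9, 12.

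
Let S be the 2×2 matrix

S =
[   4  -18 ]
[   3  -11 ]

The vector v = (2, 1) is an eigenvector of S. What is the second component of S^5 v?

-3125

First find the eigenvalue: Sv = (-10, -5) = -5·(2, 1), so λ = -5.
Then S^5 v = λ^5·v = (-5)^5·(2, 1) = -3125·(2, 1) = (-6250, -3125).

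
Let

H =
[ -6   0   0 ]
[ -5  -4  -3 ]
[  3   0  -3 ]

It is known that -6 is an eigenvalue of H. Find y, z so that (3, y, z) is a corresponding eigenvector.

We need (H + 6I)v = 0.
H + 6I = [[0, 0, 0], [-5, 2, -3], [3, 0, 3]].
Row 1: (0)·3 + (0)·y + (0)·z = 0
Row 2: (-5)·3 + (2)·y + (-3)·z = 0
Row 3: (3)·3 + (0)·y + (3)·z = 0
Solving gives y = 3, z = -3.
Check: H·(3, 3, -3) = (-18, -18, 18) = -6·(3, 3, -3).

3, -3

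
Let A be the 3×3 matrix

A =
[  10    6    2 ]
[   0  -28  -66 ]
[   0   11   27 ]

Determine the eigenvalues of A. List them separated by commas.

-6, 5, 10

Set up det(μI - A) = 0.
Expanding along the first row, p(μ) = μ^3 - 9μ^2 - 40μ + 300.
Since p(5) = 0, μ = 5 is a root.
Factor out (μ - 5): p(μ) = (μ - 5)·(μ^2 - 4μ - 60).
The quadratic factors as (μ + 6)·(μ - 10).
Eigenvalues: -6, 5, 10.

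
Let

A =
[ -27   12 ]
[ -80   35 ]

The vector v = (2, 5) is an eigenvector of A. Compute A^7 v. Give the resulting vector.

First find the eigenvalue: Av = (6, 15) = 3·(2, 5), so λ = 3.
Then A^7 v = λ^7·v = 3^7·(2, 5) = 2187·(2, 5) = (4374, 10935).

(4374, 10935)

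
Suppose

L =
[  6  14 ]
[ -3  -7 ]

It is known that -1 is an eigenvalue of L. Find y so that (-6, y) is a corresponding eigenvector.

We need (L + 1I)v = 0.
L + 1I = [[7, 14], [-3, -6]].
Row 1: (7)·-6 + (14)·y = 0
Row 2: (-3)·-6 + (-6)·y = 0
Solving gives y = 3.
Check: L·(-6, 3) = (6, -3) = -1·(-6, 3).

3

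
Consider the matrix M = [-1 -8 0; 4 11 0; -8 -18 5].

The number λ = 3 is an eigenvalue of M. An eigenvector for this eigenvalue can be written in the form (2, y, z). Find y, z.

-1, -1

We need (M - 3I)v = 0.
M - 3I = [[-4, -8, 0], [4, 8, 0], [-8, -18, 2]].
Row 1: (-4)·2 + (-8)·y + (0)·z = 0
Row 2: (4)·2 + (8)·y + (0)·z = 0
Row 3: (-8)·2 + (-18)·y + (2)·z = 0
Solving gives y = -1, z = -1.
Check: M·(2, -1, -1) = (6, -3, -3) = 3·(2, -1, -1).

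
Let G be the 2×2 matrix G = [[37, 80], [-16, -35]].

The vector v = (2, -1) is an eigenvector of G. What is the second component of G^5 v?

First find the eigenvalue: Gv = (-6, 3) = -3·(2, -1), so λ = -3.
Then G^5 v = λ^5·v = (-3)^5·(2, -1) = -243·(2, -1) = (-486, 243).

243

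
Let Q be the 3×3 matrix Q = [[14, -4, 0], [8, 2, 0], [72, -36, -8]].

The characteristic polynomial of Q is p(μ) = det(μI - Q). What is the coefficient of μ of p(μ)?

p(μ) = μ^3 - 8μ^2 - 68μ + 480.
The coefficient of μ is -68.

-68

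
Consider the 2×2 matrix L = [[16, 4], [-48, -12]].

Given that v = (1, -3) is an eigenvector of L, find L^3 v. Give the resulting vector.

(64, -192)

First find the eigenvalue: Lv = (4, -12) = 4·(1, -3), so λ = 4.
Then L^3 v = λ^3·v = 4^3·(1, -3) = 64·(1, -3) = (64, -192).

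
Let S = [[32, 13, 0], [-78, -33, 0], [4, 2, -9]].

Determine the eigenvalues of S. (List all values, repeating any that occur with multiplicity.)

Set up det(μI - S) = 0.
Expanding the 3×3 determinant: p(μ) = μ^3 + 10μ^2 - 33μ - 378.
Try μ = -7: p(-7) = 0, so -7 is a root.
Dividing by (μ + 7) leaves μ^2 + 3μ - 54.
The quadratic factors as (μ + 9)·(μ - 6).
Eigenvalues: -9, -7, 6.

-9, -7, 6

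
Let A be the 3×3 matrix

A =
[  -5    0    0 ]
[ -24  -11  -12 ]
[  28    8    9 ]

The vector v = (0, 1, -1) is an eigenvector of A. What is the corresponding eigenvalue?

1

Compute Av: A·(0, 1, -1) = (0, 1, -1).
Since Av = λv, compare component 2: 1 = λ·1, so λ = 1.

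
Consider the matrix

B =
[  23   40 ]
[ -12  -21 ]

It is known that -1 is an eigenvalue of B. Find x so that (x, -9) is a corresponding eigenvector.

15

We need (B + 1I)v = 0.
B + 1I = [[24, 40], [-12, -20]].
Row 1: (24)·x + (40)·-9 = 0
Row 2: (-12)·x + (-20)·-9 = 0
Solving gives x = 15.
Check: B·(15, -9) = (-15, 9) = -1·(15, -9).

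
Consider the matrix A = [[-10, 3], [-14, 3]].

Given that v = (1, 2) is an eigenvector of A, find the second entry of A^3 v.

-128

First find the eigenvalue: Av = (-4, -8) = -4·(1, 2), so λ = -4.
Then A^3 v = λ^3·v = (-4)^3·(1, 2) = -64·(1, 2) = (-64, -128).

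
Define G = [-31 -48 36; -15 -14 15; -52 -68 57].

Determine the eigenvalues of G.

Compute the characteristic polynomial p(t) = det(tI - G).
Expanding along the first row, p(t) = t^3 - 12t^2 + 41t - 30.
Rational-root test: t = 5 gives p(5) = 0.
Dividing by (t - 5) leaves t^2 - 7t + 6.
The quadratic factors as (t - 1)·(t - 6).
Eigenvalues: 1, 5, 6.

1, 5, 6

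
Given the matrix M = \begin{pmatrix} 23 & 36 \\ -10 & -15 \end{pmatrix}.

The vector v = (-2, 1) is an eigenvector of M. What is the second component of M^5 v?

3125

First find the eigenvalue: Mv = (-10, 5) = 5·(-2, 1), so λ = 5.
Then M^5 v = λ^5·v = 5^5·(-2, 1) = 3125·(-2, 1) = (-6250, 3125).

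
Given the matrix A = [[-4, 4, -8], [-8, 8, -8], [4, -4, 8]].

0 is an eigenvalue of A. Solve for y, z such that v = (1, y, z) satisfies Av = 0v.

1, 0

We need (A)v = 0.
A = [[-4, 4, -8], [-8, 8, -8], [4, -4, 8]].
Row 1: (-4)·1 + (4)·y + (-8)·z = 0
Row 2: (-8)·1 + (8)·y + (-8)·z = 0
Row 3: (4)·1 + (-4)·y + (8)·z = 0
Solving gives y = 1, z = 0.
Check: A·(1, 1, 0) = (0, 0, 0) = 0·(1, 1, 0).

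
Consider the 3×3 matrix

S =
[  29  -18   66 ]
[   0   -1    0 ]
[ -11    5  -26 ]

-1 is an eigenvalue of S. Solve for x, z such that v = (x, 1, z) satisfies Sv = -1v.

5, -2

We need (S + 1I)v = 0.
S + 1I = [[30, -18, 66], [0, 0, 0], [-11, 5, -25]].
Row 1: (30)·x + (-18)·1 + (66)·z = 0
Row 2: (0)·x + (0)·1 + (0)·z = 0
Row 3: (-11)·x + (5)·1 + (-25)·z = 0
Solving gives x = 5, z = -2.
Check: S·(5, 1, -2) = (-5, -1, 2) = -1·(5, 1, -2).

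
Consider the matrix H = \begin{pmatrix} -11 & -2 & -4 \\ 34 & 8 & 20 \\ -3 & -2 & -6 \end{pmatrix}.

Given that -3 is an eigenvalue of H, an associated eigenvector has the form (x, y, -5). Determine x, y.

1, 6

We need (H + 3I)v = 0.
H + 3I = [[-8, -2, -4], [34, 11, 20], [-3, -2, -3]].
Row 1: (-8)·x + (-2)·y + (-4)·-5 = 0
Row 2: (34)·x + (11)·y + (20)·-5 = 0
Row 3: (-3)·x + (-2)·y + (-3)·-5 = 0
Solving gives x = 1, y = 6.
Check: H·(1, 6, -5) = (-3, -18, 15) = -3·(1, 6, -5).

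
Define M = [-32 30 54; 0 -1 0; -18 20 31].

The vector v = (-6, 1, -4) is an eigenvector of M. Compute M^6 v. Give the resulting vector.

(-6, 1, -4)

First find the eigenvalue: Mv = (6, -1, 4) = -1·(-6, 1, -4), so λ = -1.
Then M^6 v = λ^6·v = (-1)^6·(-6, 1, -4) = 1·(-6, 1, -4) = (-6, 1, -4).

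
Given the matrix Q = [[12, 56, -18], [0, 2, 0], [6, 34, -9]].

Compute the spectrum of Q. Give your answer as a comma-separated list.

The characteristic polynomial is p(r) = det(rI - Q).
Cofactor expansion gives p(r) = r^3 - 5r^2 + 6r.
Try r = 0: p(0) = 0, so 0 is a root.
Dividing by r leaves r^2 - 5r + 6.
The quadratic factors as (r - 2)·(r - 3).
Eigenvalues: 0, 2, 3.

0, 2, 3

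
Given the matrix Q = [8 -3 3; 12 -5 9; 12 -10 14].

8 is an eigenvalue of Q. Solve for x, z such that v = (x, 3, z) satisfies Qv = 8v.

We need (Q - 8I)v = 0.
Q - 8I = [[0, -3, 3], [12, -13, 9], [12, -10, 6]].
Row 1: (0)·x + (-3)·3 + (3)·z = 0
Row 2: (12)·x + (-13)·3 + (9)·z = 0
Row 3: (12)·x + (-10)·3 + (6)·z = 0
Solving gives x = 1, z = 3.
Check: Q·(1, 3, 3) = (8, 24, 24) = 8·(1, 3, 3).

1, 3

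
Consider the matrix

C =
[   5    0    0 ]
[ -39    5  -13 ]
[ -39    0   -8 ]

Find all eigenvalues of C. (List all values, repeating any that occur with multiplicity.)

Set up det(μI - C) = 0.
Expanding along the first row, p(μ) = μ^3 - 2μ^2 - 55μ + 200.
Rational-root test: μ = -8 gives p(-8) = 0.
Factor out (μ + 8): p(μ) = (μ + 8)·(μ^2 - 10μ + 25).
The quadratic factor is (μ - 5)^2.
Eigenvalues: -8, 5, 5.

-8, 5, 5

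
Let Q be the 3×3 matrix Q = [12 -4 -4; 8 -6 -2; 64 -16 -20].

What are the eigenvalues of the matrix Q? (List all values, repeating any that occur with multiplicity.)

-6, -4, -4

The characteristic polynomial is p(s) = det(sI - Q).
Expanding along the first row, p(s) = s^3 + 14s^2 + 64s + 96.
Rational-root test: s = -4 gives p(-4) = 0.
Factor out (s + 4): p(s) = (s + 4)·(s^2 + 10s + 24).
The quadratic factors as (s + 6)·(s + 4).
Eigenvalues: -6, -4, -4.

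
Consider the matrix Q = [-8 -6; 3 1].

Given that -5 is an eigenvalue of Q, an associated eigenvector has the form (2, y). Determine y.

We need (Q + 5I)v = 0.
Q + 5I = [[-3, -6], [3, 6]].
Row 1: (-3)·2 + (-6)·y = 0
Row 2: (3)·2 + (6)·y = 0
Solving gives y = -1.
Check: Q·(2, -1) = (-10, 5) = -5·(2, -1).

-1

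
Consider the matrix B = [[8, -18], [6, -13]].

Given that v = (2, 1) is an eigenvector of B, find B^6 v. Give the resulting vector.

First find the eigenvalue: Bv = (-2, -1) = -1·(2, 1), so λ = -1.
Then B^6 v = λ^6·v = (-1)^6·(2, 1) = 1·(2, 1) = (2, 1).

(2, 1)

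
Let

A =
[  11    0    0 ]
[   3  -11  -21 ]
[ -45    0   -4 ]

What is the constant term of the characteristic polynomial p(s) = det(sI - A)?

-484

p(0) = det(0·I − A) = det(−A) = (−1)^3·det(A).
det(A) = 484, so p(0) = -484.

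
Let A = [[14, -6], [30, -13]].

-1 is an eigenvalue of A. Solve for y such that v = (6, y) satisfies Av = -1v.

We need (A + 1I)v = 0.
A + 1I = [[15, -6], [30, -12]].
Row 1: (15)·6 + (-6)·y = 0
Row 2: (30)·6 + (-12)·y = 0
Solving gives y = 15.
Check: A·(6, 15) = (-6, -15) = -1·(6, 15).

15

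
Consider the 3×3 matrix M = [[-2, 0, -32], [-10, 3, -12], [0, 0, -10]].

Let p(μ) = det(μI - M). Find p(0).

p(0) = det(0·I − M) = det(−M) = (−1)^3·det(M).
det(M) = 60, so p(0) = -60.

-60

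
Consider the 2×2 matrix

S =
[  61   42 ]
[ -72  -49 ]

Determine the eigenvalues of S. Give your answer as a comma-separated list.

det(S - λI) = (61 - λ)(-49 - λ) - (42)·(-72) = λ^2 - 12λ + 35.
This factors as (λ - 5)·(λ - 7) = 0.
Eigenvalues: 5, 7.

5, 7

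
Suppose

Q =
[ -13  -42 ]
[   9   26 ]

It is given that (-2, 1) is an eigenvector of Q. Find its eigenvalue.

8

Compute Qv: Q·(-2, 1) = (-16, 8).
Since Qv = λv, compare component 1: -16 = λ·-2, so λ = 8.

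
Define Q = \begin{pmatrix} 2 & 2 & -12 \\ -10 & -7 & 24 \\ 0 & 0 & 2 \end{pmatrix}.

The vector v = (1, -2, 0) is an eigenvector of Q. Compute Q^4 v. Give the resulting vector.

First find the eigenvalue: Qv = (-2, 4, 0) = -2·(1, -2, 0), so λ = -2.
Then Q^4 v = λ^4·v = (-2)^4·(1, -2, 0) = 16·(1, -2, 0) = (16, -32, 0).

(16, -32, 0)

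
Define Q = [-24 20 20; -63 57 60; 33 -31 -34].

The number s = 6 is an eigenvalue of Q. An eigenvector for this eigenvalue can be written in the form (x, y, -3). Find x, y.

2, 6

We need (Q - 6I)v = 0.
Q - 6I = [[-30, 20, 20], [-63, 51, 60], [33, -31, -40]].
Row 1: (-30)·x + (20)·y + (20)·-3 = 0
Row 2: (-63)·x + (51)·y + (60)·-3 = 0
Row 3: (33)·x + (-31)·y + (-40)·-3 = 0
Solving gives x = 2, y = 6.
Check: Q·(2, 6, -3) = (12, 36, -18) = 6·(2, 6, -3).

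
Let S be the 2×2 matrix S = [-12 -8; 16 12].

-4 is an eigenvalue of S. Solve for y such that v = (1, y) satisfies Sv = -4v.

We need (S + 4I)v = 0.
S + 4I = [[-8, -8], [16, 16]].
Row 1: (-8)·1 + (-8)·y = 0
Row 2: (16)·1 + (16)·y = 0
Solving gives y = -1.
Check: S·(1, -1) = (-4, 4) = -4·(1, -1).

-1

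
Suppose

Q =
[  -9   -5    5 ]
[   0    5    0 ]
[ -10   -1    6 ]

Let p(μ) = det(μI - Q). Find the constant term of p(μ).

p(μ) = μ^3 - 2μ^2 - 19μ + 20.
The constant term is 20.

20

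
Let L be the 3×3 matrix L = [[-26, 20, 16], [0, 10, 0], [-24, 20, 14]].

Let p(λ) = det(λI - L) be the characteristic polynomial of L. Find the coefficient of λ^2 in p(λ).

2

The coefficient of λ^2 of det(λI - L) is −trace(L).
trace(L) = (-26) + (10) + (14) = -2, so the coefficient is 2.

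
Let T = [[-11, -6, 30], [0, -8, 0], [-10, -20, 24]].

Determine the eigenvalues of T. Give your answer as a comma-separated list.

Set up det(sI - T) = 0.
Expanding along the first row, p(s) = s^3 - 5s^2 - 68s + 288.
Rational-root test: s = 9 gives p(9) = 0.
Dividing by (s - 9) leaves s^2 + 4s - 32.
The quadratic factors as (s + 8)·(s - 4).
Eigenvalues: -8, 4, 9.

-8, 4, 9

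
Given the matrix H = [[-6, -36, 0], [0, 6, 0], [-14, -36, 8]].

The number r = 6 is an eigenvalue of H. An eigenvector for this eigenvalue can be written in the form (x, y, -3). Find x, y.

-3, 1

We need (H - 6I)v = 0.
H - 6I = [[-12, -36, 0], [0, 0, 0], [-14, -36, 2]].
Row 1: (-12)·x + (-36)·y + (0)·-3 = 0
Row 2: (0)·x + (0)·y + (0)·-3 = 0
Row 3: (-14)·x + (-36)·y + (2)·-3 = 0
Solving gives x = -3, y = 1.
Check: H·(-3, 1, -3) = (-18, 6, -18) = 6·(-3, 1, -3).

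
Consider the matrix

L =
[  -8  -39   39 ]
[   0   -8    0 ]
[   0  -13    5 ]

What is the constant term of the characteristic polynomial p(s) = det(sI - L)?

p(0) = det(0·I − L) = det(−L) = (−1)^3·det(L).
det(L) = 320, so p(0) = -320.

-320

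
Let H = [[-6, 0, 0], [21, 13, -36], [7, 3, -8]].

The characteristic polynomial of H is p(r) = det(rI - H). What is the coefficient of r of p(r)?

-26

p(r) = r^3 + r^2 - 26r + 24.
The coefficient of r is -26.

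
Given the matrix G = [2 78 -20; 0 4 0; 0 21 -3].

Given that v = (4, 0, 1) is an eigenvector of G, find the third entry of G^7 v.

First find the eigenvalue: Gv = (-12, 0, -3) = -3·(4, 0, 1), so λ = -3.
Then G^7 v = λ^7·v = (-3)^7·(4, 0, 1) = -2187·(4, 0, 1) = (-8748, 0, -2187).

-2187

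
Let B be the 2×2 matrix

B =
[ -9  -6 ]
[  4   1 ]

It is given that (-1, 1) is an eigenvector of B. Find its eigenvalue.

Compute Bv: B·(-1, 1) = (3, -3).
Since Bv = λv, compare component 1: 3 = λ·-1, so λ = -3.

-3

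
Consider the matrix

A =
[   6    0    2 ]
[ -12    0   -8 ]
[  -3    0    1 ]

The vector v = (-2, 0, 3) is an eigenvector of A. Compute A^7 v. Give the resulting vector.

First find the eigenvalue: Av = (-6, 0, 9) = 3·(-2, 0, 3), so λ = 3.
Then A^7 v = λ^7·v = 3^7·(-2, 0, 3) = 2187·(-2, 0, 3) = (-4374, 0, 6561).

(-4374, 0, 6561)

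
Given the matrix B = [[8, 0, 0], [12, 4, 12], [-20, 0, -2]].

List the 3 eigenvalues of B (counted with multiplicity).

The characteristic polynomial is p(λ) = det(λI - B).
Cofactor expansion gives p(λ) = λ^3 - 10λ^2 + 8λ + 64.
Try λ = -2: p(-2) = 0, so -2 is a root.
Factor out (λ + 2): p(λ) = (λ + 2)·(λ^2 - 12λ + 32).
The quadratic factors as (λ - 4)·(λ - 8).
Eigenvalues: -2, 4, 8.

-2, 4, 8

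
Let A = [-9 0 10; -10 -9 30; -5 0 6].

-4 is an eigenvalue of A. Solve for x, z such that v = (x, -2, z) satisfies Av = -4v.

We need (A + 4I)v = 0.
A + 4I = [[-5, 0, 10], [-10, -5, 30], [-5, 0, 10]].
Row 1: (-5)·x + (0)·-2 + (10)·z = 0
Row 2: (-10)·x + (-5)·-2 + (30)·z = 0
Row 3: (-5)·x + (0)·-2 + (10)·z = 0
Solving gives x = -2, z = -1.
Check: A·(-2, -2, -1) = (8, 8, 4) = -4·(-2, -2, -1).

-2, -1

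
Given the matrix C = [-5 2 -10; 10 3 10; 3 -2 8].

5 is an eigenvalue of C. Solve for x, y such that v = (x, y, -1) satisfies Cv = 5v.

We need (C - 5I)v = 0.
C - 5I = [[-10, 2, -10], [10, -2, 10], [3, -2, 3]].
Row 1: (-10)·x + (2)·y + (-10)·-1 = 0
Row 2: (10)·x + (-2)·y + (10)·-1 = 0
Row 3: (3)·x + (-2)·y + (3)·-1 = 0
Solving gives x = 1, y = 0.
Check: C·(1, 0, -1) = (5, 0, -5) = 5·(1, 0, -1).

1, 0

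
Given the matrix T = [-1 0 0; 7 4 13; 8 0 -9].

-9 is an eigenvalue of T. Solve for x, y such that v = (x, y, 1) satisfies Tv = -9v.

We need (T + 9I)v = 0.
T + 9I = [[8, 0, 0], [7, 13, 13], [8, 0, 0]].
Row 1: (8)·x + (0)·y + (0)·1 = 0
Row 2: (7)·x + (13)·y + (13)·1 = 0
Row 3: (8)·x + (0)·y + (0)·1 = 0
Solving gives x = 0, y = -1.
Check: T·(0, -1, 1) = (0, 9, -9) = -9·(0, -1, 1).

0, -1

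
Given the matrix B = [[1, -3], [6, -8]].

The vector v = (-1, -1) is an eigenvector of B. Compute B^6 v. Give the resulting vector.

First find the eigenvalue: Bv = (2, 2) = -2·(-1, -1), so λ = -2.
Then B^6 v = λ^6·v = (-2)^6·(-1, -1) = 64·(-1, -1) = (-64, -64).

(-64, -64)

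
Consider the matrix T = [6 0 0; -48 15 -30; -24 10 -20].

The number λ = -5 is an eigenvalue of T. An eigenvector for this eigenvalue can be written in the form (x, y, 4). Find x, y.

We need (T + 5I)v = 0.
T + 5I = [[11, 0, 0], [-48, 20, -30], [-24, 10, -15]].
Row 1: (11)·x + (0)·y + (0)·4 = 0
Row 2: (-48)·x + (20)·y + (-30)·4 = 0
Row 3: (-24)·x + (10)·y + (-15)·4 = 0
Solving gives x = 0, y = 6.
Check: T·(0, 6, 4) = (0, -30, -20) = -5·(0, 6, 4).

0, 6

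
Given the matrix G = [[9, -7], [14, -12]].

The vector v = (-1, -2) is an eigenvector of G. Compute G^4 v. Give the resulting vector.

(-625, -1250)

First find the eigenvalue: Gv = (5, 10) = -5·(-1, -2), so λ = -5.
Then G^4 v = λ^4·v = (-5)^4·(-1, -2) = 625·(-1, -2) = (-625, -1250).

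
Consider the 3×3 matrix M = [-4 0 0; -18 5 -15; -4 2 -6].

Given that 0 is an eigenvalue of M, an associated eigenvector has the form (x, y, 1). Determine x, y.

0, 3

We need (M)v = 0.
M = [[-4, 0, 0], [-18, 5, -15], [-4, 2, -6]].
Row 1: (-4)·x + (0)·y + (0)·1 = 0
Row 2: (-18)·x + (5)·y + (-15)·1 = 0
Row 3: (-4)·x + (2)·y + (-6)·1 = 0
Solving gives x = 0, y = 3.
Check: M·(0, 3, 1) = (0, 0, 0) = 0·(0, 3, 1).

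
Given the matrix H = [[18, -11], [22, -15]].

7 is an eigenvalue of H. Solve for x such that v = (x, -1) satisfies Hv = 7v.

We need (H - 7I)v = 0.
H - 7I = [[11, -11], [22, -22]].
Row 1: (11)·x + (-11)·-1 = 0
Row 2: (22)·x + (-22)·-1 = 0
Solving gives x = -1.
Check: H·(-1, -1) = (-7, -7) = 7·(-1, -1).

-1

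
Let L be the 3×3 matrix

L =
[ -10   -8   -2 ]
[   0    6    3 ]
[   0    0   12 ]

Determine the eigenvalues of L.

-10, 6, 12

L is upper triangular, so its eigenvalues are the diagonal entries.
Diagonal: -10, 6, 12.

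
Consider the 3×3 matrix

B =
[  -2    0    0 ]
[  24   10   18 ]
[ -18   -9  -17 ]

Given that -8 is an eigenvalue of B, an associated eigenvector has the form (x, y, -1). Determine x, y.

We need (B + 8I)v = 0.
B + 8I = [[6, 0, 0], [24, 18, 18], [-18, -9, -9]].
Row 1: (6)·x + (0)·y + (0)·-1 = 0
Row 2: (24)·x + (18)·y + (18)·-1 = 0
Row 3: (-18)·x + (-9)·y + (-9)·-1 = 0
Solving gives x = 0, y = 1.
Check: B·(0, 1, -1) = (0, -8, 8) = -8·(0, 1, -1).

0, 1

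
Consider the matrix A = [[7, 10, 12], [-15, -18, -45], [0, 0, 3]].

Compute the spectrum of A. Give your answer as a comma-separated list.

-8, -3, 3

Set up det(tI - A) = 0.
Expanding the 3×3 determinant: p(t) = t^3 + 8t^2 - 9t - 72.
Try t = -3: p(-3) = 0, so -3 is a root.
Dividing by (t + 3) leaves t^2 + 5t - 24.
The quadratic factors as (t + 8)·(t - 3).
Eigenvalues: -8, -3, 3.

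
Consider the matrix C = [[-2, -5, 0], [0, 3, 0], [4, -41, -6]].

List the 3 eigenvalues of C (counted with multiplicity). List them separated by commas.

The characteristic polynomial is p(s) = det(sI - C).
Expanding the 3×3 determinant: p(s) = s^3 + 5s^2 - 12s - 36.
Try s = -2: p(-2) = 0, so -2 is a root.
Factor out (s + 2): p(s) = (s + 2)·(s^2 + 3s - 18).
The quadratic factors as (s + 6)·(s - 3).
Eigenvalues: -6, -2, 3.

-6, -2, 3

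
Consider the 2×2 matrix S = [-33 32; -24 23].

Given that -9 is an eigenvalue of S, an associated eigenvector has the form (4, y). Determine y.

3

We need (S + 9I)v = 0.
S + 9I = [[-24, 32], [-24, 32]].
Row 1: (-24)·4 + (32)·y = 0
Row 2: (-24)·4 + (32)·y = 0
Solving gives y = 3.
Check: S·(4, 3) = (-36, -27) = -9·(4, 3).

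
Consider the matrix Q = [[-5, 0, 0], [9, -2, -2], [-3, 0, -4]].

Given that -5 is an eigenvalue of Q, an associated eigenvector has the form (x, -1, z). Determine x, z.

We need (Q + 5I)v = 0.
Q + 5I = [[0, 0, 0], [9, 3, -2], [-3, 0, 1]].
Row 1: (0)·x + (0)·-1 + (0)·z = 0
Row 2: (9)·x + (3)·-1 + (-2)·z = 0
Row 3: (-3)·x + (0)·-1 + (1)·z = 0
Solving gives x = 1, z = 3.
Check: Q·(1, -1, 3) = (-5, 5, -15) = -5·(1, -1, 3).

1, 3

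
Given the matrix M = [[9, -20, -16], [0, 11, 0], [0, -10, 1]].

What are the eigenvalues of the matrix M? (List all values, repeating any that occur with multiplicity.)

Compute the characteristic polynomial p(λ) = det(λI - M).
Expanding along the first row, p(λ) = λ^3 - 21λ^2 + 119λ - 99.
Rational-root test: λ = 9 gives p(9) = 0.
Dividing by (λ - 9) leaves λ^2 - 12λ + 11.
The quadratic factors as (λ - 1)·(λ - 11).
Eigenvalues: 1, 9, 11.

1, 9, 11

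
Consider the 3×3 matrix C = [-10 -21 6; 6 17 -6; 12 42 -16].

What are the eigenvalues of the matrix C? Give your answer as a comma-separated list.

-4, -4, -1

The characteristic polynomial is p(t) = det(tI - C).
Cofactor expansion gives p(t) = t^3 + 9t^2 + 24t + 16.
Since p(-4) = 0, t = -4 is a root.
Factor out (t + 4): p(t) = (t + 4)·(t^2 + 5t + 4).
The quadratic factors as (t + 4)·(t + 1).
Eigenvalues: -4, -4, -1.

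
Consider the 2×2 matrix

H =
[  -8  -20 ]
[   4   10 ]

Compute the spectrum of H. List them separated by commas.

0, 2

det(H - sI) = (-8 - s)(10 - s) - (-20)·(4) = s^2 - 2s.
This factors as s·(s - 2) = 0.
Eigenvalues: 0, 2.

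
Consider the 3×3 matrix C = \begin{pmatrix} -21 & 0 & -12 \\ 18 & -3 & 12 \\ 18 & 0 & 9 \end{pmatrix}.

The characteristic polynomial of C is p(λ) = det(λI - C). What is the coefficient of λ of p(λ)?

63

p(λ) = λ^3 + 15λ^2 + 63λ + 81.
The coefficient of λ is 63.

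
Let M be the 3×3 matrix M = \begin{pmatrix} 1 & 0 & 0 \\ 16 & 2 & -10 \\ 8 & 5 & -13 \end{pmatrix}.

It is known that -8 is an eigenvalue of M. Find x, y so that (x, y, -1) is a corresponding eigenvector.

0, -1

We need (M + 8I)v = 0.
M + 8I = [[9, 0, 0], [16, 10, -10], [8, 5, -5]].
Row 1: (9)·x + (0)·y + (0)·-1 = 0
Row 2: (16)·x + (10)·y + (-10)·-1 = 0
Row 3: (8)·x + (5)·y + (-5)·-1 = 0
Solving gives x = 0, y = -1.
Check: M·(0, -1, -1) = (0, 8, 8) = -8·(0, -1, -1).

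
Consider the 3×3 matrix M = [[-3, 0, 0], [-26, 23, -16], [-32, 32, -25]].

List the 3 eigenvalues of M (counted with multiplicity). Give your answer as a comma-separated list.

Set up det(μI - M) = 0.
Expanding along the first row, p(μ) = μ^3 + 5μ^2 - 57μ - 189.
Try μ = -3: p(-3) = 0, so -3 is a root.
Dividing by (μ + 3) leaves μ^2 + 2μ - 63.
The quadratic factors as (μ + 9)·(μ - 7).
Eigenvalues: -9, -3, 7.

-9, -3, 7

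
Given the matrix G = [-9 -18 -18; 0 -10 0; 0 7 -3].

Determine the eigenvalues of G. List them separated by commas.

The characteristic polynomial is p(μ) = det(μI - G).
Cofactor expansion gives p(μ) = μ^3 + 22μ^2 + 147μ + 270.
Try μ = -9: p(-9) = 0, so -9 is a root.
Factor out (μ + 9): p(μ) = (μ + 9)·(μ^2 + 13μ + 30).
The quadratic factors as (μ + 10)·(μ + 3).
Eigenvalues: -10, -9, -3.

-10, -9, -3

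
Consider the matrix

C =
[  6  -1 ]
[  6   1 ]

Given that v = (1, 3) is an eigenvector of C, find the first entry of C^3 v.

27

First find the eigenvalue: Cv = (3, 9) = 3·(1, 3), so λ = 3.
Then C^3 v = λ^3·v = 3^3·(1, 3) = 27·(1, 3) = (27, 81).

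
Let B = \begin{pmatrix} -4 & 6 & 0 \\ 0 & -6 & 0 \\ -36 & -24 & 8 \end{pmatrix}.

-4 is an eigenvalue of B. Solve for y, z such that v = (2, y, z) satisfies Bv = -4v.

0, 6

We need (B + 4I)v = 0.
B + 4I = [[0, 6, 0], [0, -2, 0], [-36, -24, 12]].
Row 1: (0)·2 + (6)·y + (0)·z = 0
Row 2: (0)·2 + (-2)·y + (0)·z = 0
Row 3: (-36)·2 + (-24)·y + (12)·z = 0
Solving gives y = 0, z = 6.
Check: B·(2, 0, 6) = (-8, 0, -24) = -4·(2, 0, 6).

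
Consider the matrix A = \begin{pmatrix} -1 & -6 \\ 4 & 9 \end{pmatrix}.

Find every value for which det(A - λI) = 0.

3, 5

det(A - lambda·I) = (-1 - lambda)(9 - lambda) - (-6)·(4) = lambda^2 - 8·lambda + 15.
This factors as (lambda - 3)·(lambda - 5) = 0.
Eigenvalues: 3, 5.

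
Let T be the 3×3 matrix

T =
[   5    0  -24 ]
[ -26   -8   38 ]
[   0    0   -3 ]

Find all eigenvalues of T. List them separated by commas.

-8, -3, 5

Set up det(sI - T) = 0.
Expanding along the first row, p(s) = s^3 + 6s^2 - 31s - 120.
Since p(5) = 0, s = 5 is a root.
Factor out (s - 5): p(s) = (s - 5)·(s^2 + 11s + 24).
The quadratic factors as (s + 8)·(s + 3).
Eigenvalues: -8, -3, 5.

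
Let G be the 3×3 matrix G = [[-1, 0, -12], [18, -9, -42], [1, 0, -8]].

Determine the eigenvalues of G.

-9, -5, -4

Set up det(λI - G) = 0.
Expanding the 3×3 determinant: p(λ) = λ^3 + 18λ^2 + 101λ + 180.
Since p(-5) = 0, λ = -5 is a root.
Factor out (λ + 5): p(λ) = (λ + 5)·(λ^2 + 13λ + 36).
The quadratic factors as (λ + 9)·(λ + 4).
Eigenvalues: -9, -5, -4.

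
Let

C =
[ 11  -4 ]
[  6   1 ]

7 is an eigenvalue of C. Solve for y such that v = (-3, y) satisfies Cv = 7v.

-3

We need (C - 7I)v = 0.
C - 7I = [[4, -4], [6, -6]].
Row 1: (4)·-3 + (-4)·y = 0
Row 2: (6)·-3 + (-6)·y = 0
Solving gives y = -3.
Check: C·(-3, -3) = (-21, -21) = 7·(-3, -3).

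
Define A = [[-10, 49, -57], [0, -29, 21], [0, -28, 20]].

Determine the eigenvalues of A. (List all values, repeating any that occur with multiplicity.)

Set up det(lambda·I - A) = 0.
Cofactor expansion gives p(lambda) = lambda^3 + 19·lambda^2 + 98·lambda + 80.
Try lambda = -8: p(-8) = 0, so -8 is a root.
Factor out (lambda + 8): p(lambda) = (lambda + 8)·(lambda^2 + 11·lambda + 10).
The quadratic factors as (lambda + 10)·(lambda + 1).
Eigenvalues: -10, -8, -1.

-10, -8, -1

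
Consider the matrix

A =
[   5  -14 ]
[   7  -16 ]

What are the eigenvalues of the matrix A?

-9, -2

det(A - μI) = (5 - μ)(-16 - μ) - (-14)·(7) = μ^2 + 11μ + 18.
This factors as (μ + 9)·(μ + 2) = 0.
Eigenvalues: -9, -2.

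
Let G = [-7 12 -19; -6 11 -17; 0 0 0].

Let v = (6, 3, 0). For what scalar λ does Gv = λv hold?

-1

Compute Gv: G·(6, 3, 0) = (-6, -3, 0).
Since Gv = λv, compare component 1: -6 = λ·6, so λ = -1.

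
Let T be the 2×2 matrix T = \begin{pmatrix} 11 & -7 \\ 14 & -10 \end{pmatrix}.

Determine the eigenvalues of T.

det(T - λI) = (11 - λ)(-10 - λ) - (-7)·(14) = λ^2 - λ - 12.
This factors as (λ + 3)·(λ - 4) = 0.
Eigenvalues: -3, 4.

-3, 4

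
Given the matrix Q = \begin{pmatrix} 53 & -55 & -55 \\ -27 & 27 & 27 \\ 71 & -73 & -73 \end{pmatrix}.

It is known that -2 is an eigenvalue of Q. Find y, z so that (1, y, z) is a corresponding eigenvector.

0, 1

We need (Q + 2I)v = 0.
Q + 2I = [[55, -55, -55], [-27, 29, 27], [71, -73, -71]].
Row 1: (55)·1 + (-55)·y + (-55)·z = 0
Row 2: (-27)·1 + (29)·y + (27)·z = 0
Row 3: (71)·1 + (-73)·y + (-71)·z = 0
Solving gives y = 0, z = 1.
Check: Q·(1, 0, 1) = (-2, 0, -2) = -2·(1, 0, 1).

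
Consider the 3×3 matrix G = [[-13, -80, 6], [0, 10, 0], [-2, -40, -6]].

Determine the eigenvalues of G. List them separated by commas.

Set up det(λI - G) = 0.
Expanding the 3×3 determinant: p(λ) = λ^3 + 9λ^2 - 100λ - 900.
Try λ = -9: p(-9) = 0, so -9 is a root.
Dividing by (λ + 9) leaves λ^2 - 100.
The quadratic factors as (λ + 10)·(λ - 10).
Eigenvalues: -10, -9, 10.

-10, -9, 10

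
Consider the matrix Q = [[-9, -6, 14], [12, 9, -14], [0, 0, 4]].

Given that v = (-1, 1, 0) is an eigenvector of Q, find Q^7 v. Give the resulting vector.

First find the eigenvalue: Qv = (3, -3, 0) = -3·(-1, 1, 0), so λ = -3.
Then Q^7 v = λ^7·v = (-3)^7·(-1, 1, 0) = -2187·(-1, 1, 0) = (2187, -2187, 0).

(2187, -2187, 0)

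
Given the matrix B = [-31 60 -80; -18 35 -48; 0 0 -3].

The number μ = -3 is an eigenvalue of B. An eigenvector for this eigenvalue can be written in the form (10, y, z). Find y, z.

We need (B + 3I)v = 0.
B + 3I = [[-28, 60, -80], [-18, 38, -48], [0, 0, 0]].
Row 1: (-28)·10 + (60)·y + (-80)·z = 0
Row 2: (-18)·10 + (38)·y + (-48)·z = 0
Row 3: (0)·10 + (0)·y + (0)·z = 0
Solving gives y = 6, z = 1.
Check: B·(10, 6, 1) = (-30, -18, -3) = -3·(10, 6, 1).

6, 1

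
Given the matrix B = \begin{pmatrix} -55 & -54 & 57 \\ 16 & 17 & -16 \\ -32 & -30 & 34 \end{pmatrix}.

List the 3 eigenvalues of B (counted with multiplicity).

Set up det(tI - B) = 0.
Expanding along the first row, p(t) = t^3 + 4t^2 - 19t + 14.
Since p(1) = 0, t = 1 is a root.
Factor out (t - 1): p(t) = (t - 1)·(t^2 + 5t - 14).
The quadratic factors as (t + 7)·(t - 2).
Eigenvalues: -7, 1, 2.

-7, 1, 2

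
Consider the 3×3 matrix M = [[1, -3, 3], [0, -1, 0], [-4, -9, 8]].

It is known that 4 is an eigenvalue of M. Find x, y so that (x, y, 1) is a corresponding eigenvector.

We need (M - 4I)v = 0.
M - 4I = [[-3, -3, 3], [0, -5, 0], [-4, -9, 4]].
Row 1: (-3)·x + (-3)·y + (3)·1 = 0
Row 2: (0)·x + (-5)·y + (0)·1 = 0
Row 3: (-4)·x + (-9)·y + (4)·1 = 0
Solving gives x = 1, y = 0.
Check: M·(1, 0, 1) = (4, 0, 4) = 4·(1, 0, 1).

1, 0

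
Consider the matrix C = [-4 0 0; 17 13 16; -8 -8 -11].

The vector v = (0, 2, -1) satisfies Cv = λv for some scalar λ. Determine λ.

Compute Cv: C·(0, 2, -1) = (0, 10, -5).
Since Cv = λv, compare component 2: 10 = λ·2, so λ = 5.

5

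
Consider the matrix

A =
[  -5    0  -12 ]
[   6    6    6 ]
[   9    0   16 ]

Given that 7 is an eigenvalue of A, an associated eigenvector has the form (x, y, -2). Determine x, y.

2, 0

We need (A - 7I)v = 0.
A - 7I = [[-12, 0, -12], [6, -1, 6], [9, 0, 9]].
Row 1: (-12)·x + (0)·y + (-12)·-2 = 0
Row 2: (6)·x + (-1)·y + (6)·-2 = 0
Row 3: (9)·x + (0)·y + (9)·-2 = 0
Solving gives x = 2, y = 0.
Check: A·(2, 0, -2) = (14, 0, -14) = 7·(2, 0, -2).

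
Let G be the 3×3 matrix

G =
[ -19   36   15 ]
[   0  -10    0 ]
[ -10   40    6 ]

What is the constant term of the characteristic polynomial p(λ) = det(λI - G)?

360

p(0) = det(0·I − G) = det(−G) = (−1)^3·det(G).
det(G) = -360, so p(0) = 360.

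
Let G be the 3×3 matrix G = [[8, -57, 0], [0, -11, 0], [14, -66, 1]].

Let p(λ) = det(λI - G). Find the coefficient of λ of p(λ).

-91

p(λ) = λ^3 + 2λ^2 - 91λ + 88.
The coefficient of λ is -91.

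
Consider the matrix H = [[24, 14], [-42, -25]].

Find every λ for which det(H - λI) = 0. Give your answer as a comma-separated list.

-4, 3

det(H - sI) = (24 - s)(-25 - s) - (14)·(-42) = s^2 + s - 12.
This factors as (s + 4)·(s - 3) = 0.
Eigenvalues: -4, 3.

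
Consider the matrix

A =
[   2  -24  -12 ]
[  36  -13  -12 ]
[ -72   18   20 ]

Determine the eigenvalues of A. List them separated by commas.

-4, 2, 11

Set up det(λI - A) = 0.
Expanding the 3×3 determinant: p(λ) = λ^3 - 9λ^2 - 30λ + 88.
Rational-root test: λ = -4 gives p(-4) = 0.
Factor out (λ + 4): p(λ) = (λ + 4)·(λ^2 - 13λ + 22).
The quadratic factors as (λ - 2)·(λ - 11).
Eigenvalues: -4, 2, 11.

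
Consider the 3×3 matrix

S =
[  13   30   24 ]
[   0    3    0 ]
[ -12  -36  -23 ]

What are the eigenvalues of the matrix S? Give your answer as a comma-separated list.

The characteristic polynomial is p(s) = det(sI - S).
Expanding the 3×3 determinant: p(s) = s^3 + 7s^2 - 41s + 33.
Rational-root test: s = 3 gives p(3) = 0.
Dividing by (s - 3) leaves s^2 + 10s - 11.
The quadratic factors as (s + 11)·(s - 1).
Eigenvalues: -11, 1, 3.

-11, 1, 3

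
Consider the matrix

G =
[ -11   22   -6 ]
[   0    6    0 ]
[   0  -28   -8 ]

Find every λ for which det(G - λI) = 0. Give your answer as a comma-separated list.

Set up det(sI - G) = 0.
Expanding the 3×3 determinant: p(s) = s^3 + 13s^2 - 26s - 528.
Rational-root test: s = 6 gives p(6) = 0.
Dividing by (s - 6) leaves s^2 + 19s + 88.
The quadratic factors as (s + 11)·(s + 8).
Eigenvalues: -11, -8, 6.

-11, -8, 6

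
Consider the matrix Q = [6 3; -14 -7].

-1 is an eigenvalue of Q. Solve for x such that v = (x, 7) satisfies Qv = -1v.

We need (Q + 1I)v = 0.
Q + 1I = [[7, 3], [-14, -6]].
Row 1: (7)·x + (3)·7 = 0
Row 2: (-14)·x + (-6)·7 = 0
Solving gives x = -3.
Check: Q·(-3, 7) = (3, -7) = -1·(-3, 7).

-3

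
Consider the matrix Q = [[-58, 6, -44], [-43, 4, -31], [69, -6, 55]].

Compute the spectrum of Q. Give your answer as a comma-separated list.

-8, -2, 11

Set up det(μI - Q) = 0.
Expanding the 3×3 determinant: p(μ) = μ^3 - μ^2 - 94μ - 176.
Since p(11) = 0, μ = 11 is a root.
Factor out (μ - 11): p(μ) = (μ - 11)·(μ^2 + 10μ + 16).
The quadratic factors as (μ + 8)·(μ + 2).
Eigenvalues: -8, -2, 11.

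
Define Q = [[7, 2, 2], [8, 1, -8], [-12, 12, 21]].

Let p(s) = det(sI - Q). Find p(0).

-891

p(0) = det(0·I − Q) = det(−Q) = (−1)^3·det(Q).
det(Q) = 891, so p(0) = -891.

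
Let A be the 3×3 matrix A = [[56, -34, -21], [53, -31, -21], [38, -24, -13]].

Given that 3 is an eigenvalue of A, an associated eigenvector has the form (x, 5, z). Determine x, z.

We need (A - 3I)v = 0.
A - 3I = [[53, -34, -21], [53, -34, -21], [38, -24, -16]].
Row 1: (53)·x + (-34)·5 + (-21)·z = 0
Row 2: (53)·x + (-34)·5 + (-21)·z = 0
Row 3: (38)·x + (-24)·5 + (-16)·z = 0
Solving gives x = 4, z = 2.
Check: A·(4, 5, 2) = (12, 15, 6) = 3·(4, 5, 2).

4, 2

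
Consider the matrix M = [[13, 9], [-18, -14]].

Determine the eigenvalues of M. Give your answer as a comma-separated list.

det(M - rI) = (13 - r)(-14 - r) - (9)·(-18) = r^2 + r - 20.
This factors as (r + 5)·(r - 4) = 0.
Eigenvalues: -5, 4.

-5, 4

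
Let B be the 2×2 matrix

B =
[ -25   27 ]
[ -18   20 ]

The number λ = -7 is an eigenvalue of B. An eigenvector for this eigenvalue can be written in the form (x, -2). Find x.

We need (B + 7I)v = 0.
B + 7I = [[-18, 27], [-18, 27]].
Row 1: (-18)·x + (27)·-2 = 0
Row 2: (-18)·x + (27)·-2 = 0
Solving gives x = -3.
Check: B·(-3, -2) = (21, 14) = -7·(-3, -2).

-3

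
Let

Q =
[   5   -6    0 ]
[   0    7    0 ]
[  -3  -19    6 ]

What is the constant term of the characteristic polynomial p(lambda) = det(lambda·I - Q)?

p(0) = det(0·I − Q) = det(−Q) = (−1)^3·det(Q).
det(Q) = 210, so p(0) = -210.

-210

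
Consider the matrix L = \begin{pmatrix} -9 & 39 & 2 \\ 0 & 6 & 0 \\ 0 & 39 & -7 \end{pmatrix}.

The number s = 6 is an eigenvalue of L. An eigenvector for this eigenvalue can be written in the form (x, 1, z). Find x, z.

We need (L - 6I)v = 0.
L - 6I = [[-15, 39, 2], [0, 0, 0], [0, 39, -13]].
Row 1: (-15)·x + (39)·1 + (2)·z = 0
Row 2: (0)·x + (0)·1 + (0)·z = 0
Row 3: (0)·x + (39)·1 + (-13)·z = 0
Solving gives x = 3, z = 3.
Check: L·(3, 1, 3) = (18, 6, 18) = 6·(3, 1, 3).

3, 3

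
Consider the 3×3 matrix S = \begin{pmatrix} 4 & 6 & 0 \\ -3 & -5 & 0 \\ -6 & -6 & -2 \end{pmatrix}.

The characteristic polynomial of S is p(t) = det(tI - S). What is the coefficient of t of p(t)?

0

p(t) = t^3 + 3t^2 - 4.
The coefficient of t is 0.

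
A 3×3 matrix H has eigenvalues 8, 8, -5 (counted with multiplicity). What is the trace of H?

11

trace(H) is the sum of the eigenvalues: (8) + (8) + (-5) = 11.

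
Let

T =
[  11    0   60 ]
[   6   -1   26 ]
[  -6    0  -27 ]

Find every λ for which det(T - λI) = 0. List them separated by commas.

-9, -7, -1

The characteristic polynomial is p(μ) = det(μI - T).
Cofactor expansion gives p(μ) = μ^3 + 17μ^2 + 79μ + 63.
Since p(-1) = 0, μ = -1 is a root.
Dividing by (μ + 1) leaves μ^2 + 16μ + 63.
The quadratic factors as (μ + 9)·(μ + 7).
Eigenvalues: -9, -7, -1.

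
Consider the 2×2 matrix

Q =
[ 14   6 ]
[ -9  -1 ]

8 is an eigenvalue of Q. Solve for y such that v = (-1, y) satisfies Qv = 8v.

We need (Q - 8I)v = 0.
Q - 8I = [[6, 6], [-9, -9]].
Row 1: (6)·-1 + (6)·y = 0
Row 2: (-9)·-1 + (-9)·y = 0
Solving gives y = 1.
Check: Q·(-1, 1) = (-8, 8) = 8·(-1, 1).

1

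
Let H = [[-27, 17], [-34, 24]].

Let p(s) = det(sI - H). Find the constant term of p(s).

-70

p(s) = s^2 + 3s - 70.
The constant term is -70.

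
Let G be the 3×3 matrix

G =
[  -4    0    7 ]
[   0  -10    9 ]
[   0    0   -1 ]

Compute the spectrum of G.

G is upper triangular, so its eigenvalues are the diagonal entries.
Diagonal: -4, -10, -1.

-10, -4, -1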